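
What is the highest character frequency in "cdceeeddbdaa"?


Input: cdceeeddbdaa
Character counts:
  'a': 2
  'b': 1
  'c': 2
  'd': 4
  'e': 3
Maximum frequency: 4

4


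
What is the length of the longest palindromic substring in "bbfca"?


Input: "bbfca"
Checking substrings for palindromes:
  [0:2] "bb" (len 2) => palindrome
Longest palindromic substring: "bb" with length 2

2


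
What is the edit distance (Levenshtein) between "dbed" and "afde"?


Computing edit distance: "dbed" -> "afde"
DP table:
           a    f    d    e
      0    1    2    3    4
  d   1    1    2    2    3
  b   2    2    2    3    3
  e   3    3    3    3    3
  d   4    4    4    3    4
Edit distance = dp[4][4] = 4

4


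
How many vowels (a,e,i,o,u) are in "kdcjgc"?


Input: kdcjgc
Checking each character:
  'k' at position 0: consonant
  'd' at position 1: consonant
  'c' at position 2: consonant
  'j' at position 3: consonant
  'g' at position 4: consonant
  'c' at position 5: consonant
Total vowels: 0

0


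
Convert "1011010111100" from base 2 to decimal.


Input: "1011010111100" in base 2
Positional expansion:
  Digit '1' (value 1) x 2^12 = 4096
  Digit '0' (value 0) x 2^11 = 0
  Digit '1' (value 1) x 2^10 = 1024
  Digit '1' (value 1) x 2^9 = 512
  Digit '0' (value 0) x 2^8 = 0
  Digit '1' (value 1) x 2^7 = 128
  Digit '0' (value 0) x 2^6 = 0
  Digit '1' (value 1) x 2^5 = 32
  Digit '1' (value 1) x 2^4 = 16
  Digit '1' (value 1) x 2^3 = 8
  Digit '1' (value 1) x 2^2 = 4
  Digit '0' (value 0) x 2^1 = 0
  Digit '0' (value 0) x 2^0 = 0
Sum = 5820

5820


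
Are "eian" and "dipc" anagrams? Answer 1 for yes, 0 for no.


Strings: "eian", "dipc"
Sorted first:  aein
Sorted second: cdip
Differ at position 0: 'a' vs 'c' => not anagrams

0


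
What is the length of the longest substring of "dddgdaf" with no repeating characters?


Input: "dddgdaf"
Sliding window (track last position of each char):
  Position 0 ('d'): window [0,0] length 1 -- new best
  Position 1 ('d'): repeat (last at 0), move window start to 1
  Position 1 ('d'): window [1,1] length 1
  Position 2 ('d'): repeat (last at 1), move window start to 2
  Position 2 ('d'): window [2,2] length 1
  Position 3 ('g'): window [2,3] length 2 -- new best
  Position 4 ('d'): repeat (last at 2), move window start to 3
  Position 4 ('d'): window [3,4] length 2
  Position 5 ('a'): window [3,5] length 3 -- new best
  Position 6 ('f'): window [3,6] length 4 -- new best
Longest substring with no repeats: "gdaf" with length 4

4


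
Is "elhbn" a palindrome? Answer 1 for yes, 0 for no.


Input: elhbn
Reversed: nbhle
  Compare pos 0 ('e') with pos 4 ('n'): MISMATCH
  Compare pos 1 ('l') with pos 3 ('b'): MISMATCH
Result: not a palindrome

0


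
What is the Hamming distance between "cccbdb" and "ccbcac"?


Comparing "cccbdb" and "ccbcac" position by position:
  Position 0: 'c' vs 'c' => same
  Position 1: 'c' vs 'c' => same
  Position 2: 'c' vs 'b' => differ
  Position 3: 'b' vs 'c' => differ
  Position 4: 'd' vs 'a' => differ
  Position 5: 'b' vs 'c' => differ
Total differences (Hamming distance): 4

4


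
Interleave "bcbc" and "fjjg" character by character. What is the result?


Interleaving "bcbc" and "fjjg":
  Position 0: 'b' from first, 'f' from second => "bf"
  Position 1: 'c' from first, 'j' from second => "cj"
  Position 2: 'b' from first, 'j' from second => "bj"
  Position 3: 'c' from first, 'g' from second => "cg"
Result: bfcjbjcg

bfcjbjcg


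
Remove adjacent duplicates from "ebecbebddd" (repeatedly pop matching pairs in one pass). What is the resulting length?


Input: ebecbebddd
Stack-based adjacent duplicate removal:
  Read 'e': push. Stack: e
  Read 'b': push. Stack: eb
  Read 'e': push. Stack: ebe
  Read 'c': push. Stack: ebec
  Read 'b': push. Stack: ebecb
  Read 'e': push. Stack: ebecbe
  Read 'b': push. Stack: ebecbeb
  Read 'd': push. Stack: ebecbebd
  Read 'd': matches stack top 'd' => pop. Stack: ebecbeb
  Read 'd': push. Stack: ebecbebd
Final stack: "ebecbebd" (length 8)

8


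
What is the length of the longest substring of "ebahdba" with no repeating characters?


Input: "ebahdba"
Sliding window (track last position of each char):
  Position 0 ('e'): window [0,0] length 1 -- new best
  Position 1 ('b'): window [0,1] length 2 -- new best
  Position 2 ('a'): window [0,2] length 3 -- new best
  Position 3 ('h'): window [0,3] length 4 -- new best
  Position 4 ('d'): window [0,4] length 5 -- new best
  Position 5 ('b'): repeat (last at 1), move window start to 2
  Position 5 ('b'): window [2,5] length 4
  Position 6 ('a'): repeat (last at 2), move window start to 3
  Position 6 ('a'): window [3,6] length 4
Longest substring with no repeats: "ebahd" with length 5

5


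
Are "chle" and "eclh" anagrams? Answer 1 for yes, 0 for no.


Strings: "chle", "eclh"
Sorted first:  cehl
Sorted second: cehl
Sorted forms match => anagrams

1


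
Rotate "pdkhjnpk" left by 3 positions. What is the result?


Input: "pdkhjnpk", rotate left by 3
First 3 characters: "pdk"
Remaining characters: "hjnpk"
Concatenate remaining + first: "hjnpk" + "pdk" = "hjnpkpdk"

hjnpkpdk


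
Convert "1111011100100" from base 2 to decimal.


Input: "1111011100100" in base 2
Positional expansion:
  Digit '1' (value 1) x 2^12 = 4096
  Digit '1' (value 1) x 2^11 = 2048
  Digit '1' (value 1) x 2^10 = 1024
  Digit '1' (value 1) x 2^9 = 512
  Digit '0' (value 0) x 2^8 = 0
  Digit '1' (value 1) x 2^7 = 128
  Digit '1' (value 1) x 2^6 = 64
  Digit '1' (value 1) x 2^5 = 32
  Digit '0' (value 0) x 2^4 = 0
  Digit '0' (value 0) x 2^3 = 0
  Digit '1' (value 1) x 2^2 = 4
  Digit '0' (value 0) x 2^1 = 0
  Digit '0' (value 0) x 2^0 = 0
Sum = 7908

7908


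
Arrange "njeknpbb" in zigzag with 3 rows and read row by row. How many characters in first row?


Zigzag "njeknpbb" into 3 rows:
Placing characters:
  'n' => row 0
  'j' => row 1
  'e' => row 2
  'k' => row 1
  'n' => row 0
  'p' => row 1
  'b' => row 2
  'b' => row 1
Rows:
  Row 0: "nn"
  Row 1: "jkpb"
  Row 2: "eb"
First row length: 2

2


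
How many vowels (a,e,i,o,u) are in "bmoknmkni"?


Input: bmoknmkni
Checking each character:
  'b' at position 0: consonant
  'm' at position 1: consonant
  'o' at position 2: vowel (running total: 1)
  'k' at position 3: consonant
  'n' at position 4: consonant
  'm' at position 5: consonant
  'k' at position 6: consonant
  'n' at position 7: consonant
  'i' at position 8: vowel (running total: 2)
Total vowels: 2

2


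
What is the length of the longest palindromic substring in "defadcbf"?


Input: "defadcbf"
Checking substrings for palindromes:
  No multi-char palindromic substrings found
Longest palindromic substring: "d" with length 1

1


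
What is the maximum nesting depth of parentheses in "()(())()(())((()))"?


Input: "()(())()(())((()))"
Tracking depth:
  Position 0 '(': depth becomes 1
  Position 1 ')': depth becomes 0
  Position 2 '(': depth becomes 1
  Position 3 '(': depth becomes 2
  Position 4 ')': depth becomes 1
  Position 5 ')': depth becomes 0
  Position 6 '(': depth becomes 1
  Position 7 ')': depth becomes 0
  Position 8 '(': depth becomes 1
  Position 9 '(': depth becomes 2
  Position 10 ')': depth becomes 1
  Position 11 ')': depth becomes 0
  Position 12 '(': depth becomes 1
  Position 13 '(': depth becomes 2
  Position 14 '(': depth becomes 3
  Position 15 ')': depth becomes 2
  Position 16 ')': depth becomes 1
  Position 17 ')': depth becomes 0
Maximum depth reached: 3

3


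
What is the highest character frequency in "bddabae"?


Input: bddabae
Character counts:
  'a': 2
  'b': 2
  'd': 2
  'e': 1
Maximum frequency: 2

2


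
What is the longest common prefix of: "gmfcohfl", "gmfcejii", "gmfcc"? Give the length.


Words: gmfcohfl, gmfcejii, gmfcc
  Position 0: all 'g' => match
  Position 1: all 'm' => match
  Position 2: all 'f' => match
  Position 3: all 'c' => match
  Position 4: ('o', 'e', 'c') => mismatch, stop
LCP = "gmfc" (length 4)

4


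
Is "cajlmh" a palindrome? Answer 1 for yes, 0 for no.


Input: cajlmh
Reversed: hmljac
  Compare pos 0 ('c') with pos 5 ('h'): MISMATCH
  Compare pos 1 ('a') with pos 4 ('m'): MISMATCH
  Compare pos 2 ('j') with pos 3 ('l'): MISMATCH
Result: not a palindrome

0


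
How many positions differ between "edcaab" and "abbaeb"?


Comparing "edcaab" and "abbaeb" position by position:
  Position 0: 'e' vs 'a' => DIFFER
  Position 1: 'd' vs 'b' => DIFFER
  Position 2: 'c' vs 'b' => DIFFER
  Position 3: 'a' vs 'a' => same
  Position 4: 'a' vs 'e' => DIFFER
  Position 5: 'b' vs 'b' => same
Positions that differ: 4

4


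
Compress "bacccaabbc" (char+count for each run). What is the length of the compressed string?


Input: bacccaabbc
Runs:
  'b' x 1 => "b1"
  'a' x 1 => "a1"
  'c' x 3 => "c3"
  'a' x 2 => "a2"
  'b' x 2 => "b2"
  'c' x 1 => "c1"
Compressed: "b1a1c3a2b2c1"
Compressed length: 12

12


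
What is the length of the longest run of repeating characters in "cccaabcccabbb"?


Input: "cccaabcccabbb"
Scanning for longest run:
  Position 1 ('c'): continues run of 'c', length=2
  Position 2 ('c'): continues run of 'c', length=3
  Position 3 ('a'): new char, reset run to 1
  Position 4 ('a'): continues run of 'a', length=2
  Position 5 ('b'): new char, reset run to 1
  Position 6 ('c'): new char, reset run to 1
  Position 7 ('c'): continues run of 'c', length=2
  Position 8 ('c'): continues run of 'c', length=3
  Position 9 ('a'): new char, reset run to 1
  Position 10 ('b'): new char, reset run to 1
  Position 11 ('b'): continues run of 'b', length=2
  Position 12 ('b'): continues run of 'b', length=3
Longest run: 'c' with length 3

3


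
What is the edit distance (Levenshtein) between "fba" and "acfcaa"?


Computing edit distance: "fba" -> "acfcaa"
DP table:
           a    c    f    c    a    a
      0    1    2    3    4    5    6
  f   1    1    2    2    3    4    5
  b   2    2    2    3    3    4    5
  a   3    2    3    3    4    3    4
Edit distance = dp[3][6] = 4

4


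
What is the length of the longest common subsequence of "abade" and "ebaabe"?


LCS of "abade" and "ebaabe"
DP table:
           e    b    a    a    b    e
      0    0    0    0    0    0    0
  a   0    0    0    1    1    1    1
  b   0    0    1    1    1    2    2
  a   0    0    1    2    2    2    2
  d   0    0    1    2    2    2    2
  e   0    1    1    2    2    2    3
LCS length = dp[5][6] = 3

3


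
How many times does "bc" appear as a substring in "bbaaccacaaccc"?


Searching for "bc" in "bbaaccacaaccc"
Scanning each position:
  Position 0: "bb" => no
  Position 1: "ba" => no
  Position 2: "aa" => no
  Position 3: "ac" => no
  Position 4: "cc" => no
  Position 5: "ca" => no
  Position 6: "ac" => no
  Position 7: "ca" => no
  Position 8: "aa" => no
  Position 9: "ac" => no
  Position 10: "cc" => no
  Position 11: "cc" => no
Total occurrences: 0

0


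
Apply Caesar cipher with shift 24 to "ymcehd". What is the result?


Caesar cipher: shift "ymcehd" by 24
  'y' (pos 24) + 24 = pos 22 = 'w'
  'm' (pos 12) + 24 = pos 10 = 'k'
  'c' (pos 2) + 24 = pos 0 = 'a'
  'e' (pos 4) + 24 = pos 2 = 'c'
  'h' (pos 7) + 24 = pos 5 = 'f'
  'd' (pos 3) + 24 = pos 1 = 'b'
Result: wkacfb

wkacfb


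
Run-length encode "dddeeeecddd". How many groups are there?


Input: dddeeeecddd
Scanning for consecutive runs:
  Group 1: 'd' x 3 (positions 0-2)
  Group 2: 'e' x 4 (positions 3-6)
  Group 3: 'c' x 1 (positions 7-7)
  Group 4: 'd' x 3 (positions 8-10)
Total groups: 4

4


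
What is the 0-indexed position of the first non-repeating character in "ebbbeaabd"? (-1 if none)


Input: ebbbeaabd
Character frequencies:
  'a': 2
  'b': 4
  'd': 1
  'e': 2
Scanning left to right for freq == 1:
  Position 0 ('e'): freq=2, skip
  Position 1 ('b'): freq=4, skip
  Position 2 ('b'): freq=4, skip
  Position 3 ('b'): freq=4, skip
  Position 4 ('e'): freq=2, skip
  Position 5 ('a'): freq=2, skip
  Position 6 ('a'): freq=2, skip
  Position 7 ('b'): freq=4, skip
  Position 8 ('d'): unique! => answer = 8

8


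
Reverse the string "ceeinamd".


Input: ceeinamd
Reading characters right to left:
  Position 7: 'd'
  Position 6: 'm'
  Position 5: 'a'
  Position 4: 'n'
  Position 3: 'i'
  Position 2: 'e'
  Position 1: 'e'
  Position 0: 'c'
Reversed: dmanieec

dmanieec


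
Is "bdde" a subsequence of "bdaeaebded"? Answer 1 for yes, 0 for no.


Check if "bdde" is a subsequence of "bdaeaebded"
Greedy scan:
  Position 0 ('b'): matches sub[0] = 'b'
  Position 1 ('d'): matches sub[1] = 'd'
  Position 2 ('a'): no match needed
  Position 3 ('e'): no match needed
  Position 4 ('a'): no match needed
  Position 5 ('e'): no match needed
  Position 6 ('b'): no match needed
  Position 7 ('d'): matches sub[2] = 'd'
  Position 8 ('e'): matches sub[3] = 'e'
  Position 9 ('d'): no match needed
All 4 characters matched => is a subsequence

1


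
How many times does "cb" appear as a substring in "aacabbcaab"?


Searching for "cb" in "aacabbcaab"
Scanning each position:
  Position 0: "aa" => no
  Position 1: "ac" => no
  Position 2: "ca" => no
  Position 3: "ab" => no
  Position 4: "bb" => no
  Position 5: "bc" => no
  Position 6: "ca" => no
  Position 7: "aa" => no
  Position 8: "ab" => no
Total occurrences: 0

0


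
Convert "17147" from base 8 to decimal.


Input: "17147" in base 8
Positional expansion:
  Digit '1' (value 1) x 8^4 = 4096
  Digit '7' (value 7) x 8^3 = 3584
  Digit '1' (value 1) x 8^2 = 64
  Digit '4' (value 4) x 8^1 = 32
  Digit '7' (value 7) x 8^0 = 7
Sum = 7783

7783


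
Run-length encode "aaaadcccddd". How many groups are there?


Input: aaaadcccddd
Scanning for consecutive runs:
  Group 1: 'a' x 4 (positions 0-3)
  Group 2: 'd' x 1 (positions 4-4)
  Group 3: 'c' x 3 (positions 5-7)
  Group 4: 'd' x 3 (positions 8-10)
Total groups: 4

4


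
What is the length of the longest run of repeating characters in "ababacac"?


Input: "ababacac"
Scanning for longest run:
  Position 1 ('b'): new char, reset run to 1
  Position 2 ('a'): new char, reset run to 1
  Position 3 ('b'): new char, reset run to 1
  Position 4 ('a'): new char, reset run to 1
  Position 5 ('c'): new char, reset run to 1
  Position 6 ('a'): new char, reset run to 1
  Position 7 ('c'): new char, reset run to 1
Longest run: 'a' with length 1

1


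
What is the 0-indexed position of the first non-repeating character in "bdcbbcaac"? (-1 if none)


Input: bdcbbcaac
Character frequencies:
  'a': 2
  'b': 3
  'c': 3
  'd': 1
Scanning left to right for freq == 1:
  Position 0 ('b'): freq=3, skip
  Position 1 ('d'): unique! => answer = 1

1


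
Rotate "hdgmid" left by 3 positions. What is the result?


Input: "hdgmid", rotate left by 3
First 3 characters: "hdg"
Remaining characters: "mid"
Concatenate remaining + first: "mid" + "hdg" = "midhdg"

midhdg


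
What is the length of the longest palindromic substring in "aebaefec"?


Input: "aebaefec"
Checking substrings for palindromes:
  [4:7] "efe" (len 3) => palindrome
Longest palindromic substring: "efe" with length 3

3


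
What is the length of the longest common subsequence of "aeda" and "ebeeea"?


LCS of "aeda" and "ebeeea"
DP table:
           e    b    e    e    e    a
      0    0    0    0    0    0    0
  a   0    0    0    0    0    0    1
  e   0    1    1    1    1    1    1
  d   0    1    1    1    1    1    1
  a   0    1    1    1    1    1    2
LCS length = dp[4][6] = 2

2


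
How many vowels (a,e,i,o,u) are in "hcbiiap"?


Input: hcbiiap
Checking each character:
  'h' at position 0: consonant
  'c' at position 1: consonant
  'b' at position 2: consonant
  'i' at position 3: vowel (running total: 1)
  'i' at position 4: vowel (running total: 2)
  'a' at position 5: vowel (running total: 3)
  'p' at position 6: consonant
Total vowels: 3

3


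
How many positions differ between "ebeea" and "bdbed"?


Comparing "ebeea" and "bdbed" position by position:
  Position 0: 'e' vs 'b' => DIFFER
  Position 1: 'b' vs 'd' => DIFFER
  Position 2: 'e' vs 'b' => DIFFER
  Position 3: 'e' vs 'e' => same
  Position 4: 'a' vs 'd' => DIFFER
Positions that differ: 4

4


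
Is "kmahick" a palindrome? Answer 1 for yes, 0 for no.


Input: kmahick
Reversed: kcihamk
  Compare pos 0 ('k') with pos 6 ('k'): match
  Compare pos 1 ('m') with pos 5 ('c'): MISMATCH
  Compare pos 2 ('a') with pos 4 ('i'): MISMATCH
Result: not a palindrome

0


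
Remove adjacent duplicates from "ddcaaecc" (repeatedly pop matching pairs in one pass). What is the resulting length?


Input: ddcaaecc
Stack-based adjacent duplicate removal:
  Read 'd': push. Stack: d
  Read 'd': matches stack top 'd' => pop. Stack: (empty)
  Read 'c': push. Stack: c
  Read 'a': push. Stack: ca
  Read 'a': matches stack top 'a' => pop. Stack: c
  Read 'e': push. Stack: ce
  Read 'c': push. Stack: cec
  Read 'c': matches stack top 'c' => pop. Stack: ce
Final stack: "ce" (length 2)

2


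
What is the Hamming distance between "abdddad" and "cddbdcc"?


Comparing "abdddad" and "cddbdcc" position by position:
  Position 0: 'a' vs 'c' => differ
  Position 1: 'b' vs 'd' => differ
  Position 2: 'd' vs 'd' => same
  Position 3: 'd' vs 'b' => differ
  Position 4: 'd' vs 'd' => same
  Position 5: 'a' vs 'c' => differ
  Position 6: 'd' vs 'c' => differ
Total differences (Hamming distance): 5

5


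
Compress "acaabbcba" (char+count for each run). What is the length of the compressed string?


Input: acaabbcba
Runs:
  'a' x 1 => "a1"
  'c' x 1 => "c1"
  'a' x 2 => "a2"
  'b' x 2 => "b2"
  'c' x 1 => "c1"
  'b' x 1 => "b1"
  'a' x 1 => "a1"
Compressed: "a1c1a2b2c1b1a1"
Compressed length: 14

14


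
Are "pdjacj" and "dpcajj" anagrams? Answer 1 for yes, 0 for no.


Strings: "pdjacj", "dpcajj"
Sorted first:  acdjjp
Sorted second: acdjjp
Sorted forms match => anagrams

1


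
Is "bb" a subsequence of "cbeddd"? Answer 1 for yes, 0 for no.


Check if "bb" is a subsequence of "cbeddd"
Greedy scan:
  Position 0 ('c'): no match needed
  Position 1 ('b'): matches sub[0] = 'b'
  Position 2 ('e'): no match needed
  Position 3 ('d'): no match needed
  Position 4 ('d'): no match needed
  Position 5 ('d'): no match needed
Only matched 1/2 characters => not a subsequence

0


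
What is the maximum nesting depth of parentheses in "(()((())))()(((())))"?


Input: "(()((())))()(((())))"
Tracking depth:
  Position 0 '(': depth becomes 1
  Position 1 '(': depth becomes 2
  Position 2 ')': depth becomes 1
  Position 3 '(': depth becomes 2
  Position 4 '(': depth becomes 3
  Position 5 '(': depth becomes 4
  Position 6 ')': depth becomes 3
  Position 7 ')': depth becomes 2
  Position 8 ')': depth becomes 1
  Position 9 ')': depth becomes 0
  Position 10 '(': depth becomes 1
  Position 11 ')': depth becomes 0
  Position 12 '(': depth becomes 1
  Position 13 '(': depth becomes 2
  Position 14 '(': depth becomes 3
  Position 15 '(': depth becomes 4
  Position 16 ')': depth becomes 3
  Position 17 ')': depth becomes 2
  Position 18 ')': depth becomes 1
  Position 19 ')': depth becomes 0
Maximum depth reached: 4

4


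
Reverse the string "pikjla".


Input: pikjla
Reading characters right to left:
  Position 5: 'a'
  Position 4: 'l'
  Position 3: 'j'
  Position 2: 'k'
  Position 1: 'i'
  Position 0: 'p'
Reversed: aljkip

aljkip


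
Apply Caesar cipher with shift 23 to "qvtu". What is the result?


Caesar cipher: shift "qvtu" by 23
  'q' (pos 16) + 23 = pos 13 = 'n'
  'v' (pos 21) + 23 = pos 18 = 's'
  't' (pos 19) + 23 = pos 16 = 'q'
  'u' (pos 20) + 23 = pos 17 = 'r'
Result: nsqr

nsqr


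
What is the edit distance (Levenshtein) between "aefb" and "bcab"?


Computing edit distance: "aefb" -> "bcab"
DP table:
           b    c    a    b
      0    1    2    3    4
  a   1    1    2    2    3
  e   2    2    2    3    3
  f   3    3    3    3    4
  b   4    3    4    4    3
Edit distance = dp[4][4] = 3

3


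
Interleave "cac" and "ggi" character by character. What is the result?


Interleaving "cac" and "ggi":
  Position 0: 'c' from first, 'g' from second => "cg"
  Position 1: 'a' from first, 'g' from second => "ag"
  Position 2: 'c' from first, 'i' from second => "ci"
Result: cgagci

cgagci


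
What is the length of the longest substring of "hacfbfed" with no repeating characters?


Input: "hacfbfed"
Sliding window (track last position of each char):
  Position 0 ('h'): window [0,0] length 1 -- new best
  Position 1 ('a'): window [0,1] length 2 -- new best
  Position 2 ('c'): window [0,2] length 3 -- new best
  Position 3 ('f'): window [0,3] length 4 -- new best
  Position 4 ('b'): window [0,4] length 5 -- new best
  Position 5 ('f'): repeat (last at 3), move window start to 4
  Position 5 ('f'): window [4,5] length 2
  Position 6 ('e'): window [4,6] length 3
  Position 7 ('d'): window [4,7] length 4
Longest substring with no repeats: "hacfb" with length 5

5


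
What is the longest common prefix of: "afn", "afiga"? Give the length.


Words: afn, afiga
  Position 0: all 'a' => match
  Position 1: all 'f' => match
  Position 2: ('n', 'i') => mismatch, stop
LCP = "af" (length 2)

2


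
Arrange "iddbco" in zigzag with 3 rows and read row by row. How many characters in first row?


Zigzag "iddbco" into 3 rows:
Placing characters:
  'i' => row 0
  'd' => row 1
  'd' => row 2
  'b' => row 1
  'c' => row 0
  'o' => row 1
Rows:
  Row 0: "ic"
  Row 1: "dbo"
  Row 2: "d"
First row length: 2

2


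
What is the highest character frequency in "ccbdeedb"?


Input: ccbdeedb
Character counts:
  'b': 2
  'c': 2
  'd': 2
  'e': 2
Maximum frequency: 2

2


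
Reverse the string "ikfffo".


Input: ikfffo
Reading characters right to left:
  Position 5: 'o'
  Position 4: 'f'
  Position 3: 'f'
  Position 2: 'f'
  Position 1: 'k'
  Position 0: 'i'
Reversed: offfki

offfki


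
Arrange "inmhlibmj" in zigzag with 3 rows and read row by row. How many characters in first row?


Zigzag "inmhlibmj" into 3 rows:
Placing characters:
  'i' => row 0
  'n' => row 1
  'm' => row 2
  'h' => row 1
  'l' => row 0
  'i' => row 1
  'b' => row 2
  'm' => row 1
  'j' => row 0
Rows:
  Row 0: "ilj"
  Row 1: "nhim"
  Row 2: "mb"
First row length: 3

3


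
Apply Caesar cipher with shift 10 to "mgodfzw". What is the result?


Caesar cipher: shift "mgodfzw" by 10
  'm' (pos 12) + 10 = pos 22 = 'w'
  'g' (pos 6) + 10 = pos 16 = 'q'
  'o' (pos 14) + 10 = pos 24 = 'y'
  'd' (pos 3) + 10 = pos 13 = 'n'
  'f' (pos 5) + 10 = pos 15 = 'p'
  'z' (pos 25) + 10 = pos 9 = 'j'
  'w' (pos 22) + 10 = pos 6 = 'g'
Result: wqynpjg

wqynpjg


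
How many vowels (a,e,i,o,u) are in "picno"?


Input: picno
Checking each character:
  'p' at position 0: consonant
  'i' at position 1: vowel (running total: 1)
  'c' at position 2: consonant
  'n' at position 3: consonant
  'o' at position 4: vowel (running total: 2)
Total vowels: 2

2


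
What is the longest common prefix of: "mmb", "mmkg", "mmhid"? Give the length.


Words: mmb, mmkg, mmhid
  Position 0: all 'm' => match
  Position 1: all 'm' => match
  Position 2: ('b', 'k', 'h') => mismatch, stop
LCP = "mm" (length 2)

2


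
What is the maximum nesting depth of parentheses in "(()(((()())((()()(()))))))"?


Input: "(()(((()())((()()(()))))))"
Tracking depth:
  Position 0 '(': depth becomes 1
  Position 1 '(': depth becomes 2
  Position 2 ')': depth becomes 1
  Position 3 '(': depth becomes 2
  Position 4 '(': depth becomes 3
  Position 5 '(': depth becomes 4
  Position 6 '(': depth becomes 5
  Position 7 ')': depth becomes 4
  Position 8 '(': depth becomes 5
  Position 9 ')': depth becomes 4
  Position 10 ')': depth becomes 3
  Position 11 '(': depth becomes 4
  Position 12 '(': depth becomes 5
  Position 13 '(': depth becomes 6
  Position 14 ')': depth becomes 5
  Position 15 '(': depth becomes 6
  Position 16 ')': depth becomes 5
  Position 17 '(': depth becomes 6
  Position 18 '(': depth becomes 7
  Position 19 ')': depth becomes 6
  Position 20 ')': depth becomes 5
  Position 21 ')': depth becomes 4
  Position 22 ')': depth becomes 3
  Position 23 ')': depth becomes 2
  Position 24 ')': depth becomes 1
  Position 25 ')': depth becomes 0
Maximum depth reached: 7

7


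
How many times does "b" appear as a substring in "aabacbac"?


Searching for "b" in "aabacbac"
Scanning each position:
  Position 0: "a" => no
  Position 1: "a" => no
  Position 2: "b" => MATCH
  Position 3: "a" => no
  Position 4: "c" => no
  Position 5: "b" => MATCH
  Position 6: "a" => no
  Position 7: "c" => no
Total occurrences: 2

2


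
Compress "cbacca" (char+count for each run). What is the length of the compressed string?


Input: cbacca
Runs:
  'c' x 1 => "c1"
  'b' x 1 => "b1"
  'a' x 1 => "a1"
  'c' x 2 => "c2"
  'a' x 1 => "a1"
Compressed: "c1b1a1c2a1"
Compressed length: 10

10


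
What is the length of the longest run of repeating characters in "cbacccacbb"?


Input: "cbacccacbb"
Scanning for longest run:
  Position 1 ('b'): new char, reset run to 1
  Position 2 ('a'): new char, reset run to 1
  Position 3 ('c'): new char, reset run to 1
  Position 4 ('c'): continues run of 'c', length=2
  Position 5 ('c'): continues run of 'c', length=3
  Position 6 ('a'): new char, reset run to 1
  Position 7 ('c'): new char, reset run to 1
  Position 8 ('b'): new char, reset run to 1
  Position 9 ('b'): continues run of 'b', length=2
Longest run: 'c' with length 3

3


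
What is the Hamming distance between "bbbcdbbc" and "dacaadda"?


Comparing "bbbcdbbc" and "dacaadda" position by position:
  Position 0: 'b' vs 'd' => differ
  Position 1: 'b' vs 'a' => differ
  Position 2: 'b' vs 'c' => differ
  Position 3: 'c' vs 'a' => differ
  Position 4: 'd' vs 'a' => differ
  Position 5: 'b' vs 'd' => differ
  Position 6: 'b' vs 'd' => differ
  Position 7: 'c' vs 'a' => differ
Total differences (Hamming distance): 8

8


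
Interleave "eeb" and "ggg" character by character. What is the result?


Interleaving "eeb" and "ggg":
  Position 0: 'e' from first, 'g' from second => "eg"
  Position 1: 'e' from first, 'g' from second => "eg"
  Position 2: 'b' from first, 'g' from second => "bg"
Result: egegbg

egegbg


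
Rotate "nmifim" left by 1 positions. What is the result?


Input: "nmifim", rotate left by 1
First 1 characters: "n"
Remaining characters: "mifim"
Concatenate remaining + first: "mifim" + "n" = "mifimn"

mifimn


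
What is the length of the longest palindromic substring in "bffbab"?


Input: "bffbab"
Checking substrings for palindromes:
  [0:4] "bffb" (len 4) => palindrome
  [3:6] "bab" (len 3) => palindrome
  [1:3] "ff" (len 2) => palindrome
Longest palindromic substring: "bffb" with length 4

4


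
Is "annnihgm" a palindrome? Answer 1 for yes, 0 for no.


Input: annnihgm
Reversed: mghinnna
  Compare pos 0 ('a') with pos 7 ('m'): MISMATCH
  Compare pos 1 ('n') with pos 6 ('g'): MISMATCH
  Compare pos 2 ('n') with pos 5 ('h'): MISMATCH
  Compare pos 3 ('n') with pos 4 ('i'): MISMATCH
Result: not a palindrome

0


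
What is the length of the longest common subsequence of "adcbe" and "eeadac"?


LCS of "adcbe" and "eeadac"
DP table:
           e    e    a    d    a    c
      0    0    0    0    0    0    0
  a   0    0    0    1    1    1    1
  d   0    0    0    1    2    2    2
  c   0    0    0    1    2    2    3
  b   0    0    0    1    2    2    3
  e   0    1    1    1    2    2    3
LCS length = dp[5][6] = 3

3


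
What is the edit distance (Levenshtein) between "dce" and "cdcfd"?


Computing edit distance: "dce" -> "cdcfd"
DP table:
           c    d    c    f    d
      0    1    2    3    4    5
  d   1    1    1    2    3    4
  c   2    1    2    1    2    3
  e   3    2    2    2    2    3
Edit distance = dp[3][5] = 3

3


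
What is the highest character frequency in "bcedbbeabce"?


Input: bcedbbeabce
Character counts:
  'a': 1
  'b': 4
  'c': 2
  'd': 1
  'e': 3
Maximum frequency: 4

4


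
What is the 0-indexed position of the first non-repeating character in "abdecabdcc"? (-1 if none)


Input: abdecabdcc
Character frequencies:
  'a': 2
  'b': 2
  'c': 3
  'd': 2
  'e': 1
Scanning left to right for freq == 1:
  Position 0 ('a'): freq=2, skip
  Position 1 ('b'): freq=2, skip
  Position 2 ('d'): freq=2, skip
  Position 3 ('e'): unique! => answer = 3

3


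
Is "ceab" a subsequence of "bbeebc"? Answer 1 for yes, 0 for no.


Check if "ceab" is a subsequence of "bbeebc"
Greedy scan:
  Position 0 ('b'): no match needed
  Position 1 ('b'): no match needed
  Position 2 ('e'): no match needed
  Position 3 ('e'): no match needed
  Position 4 ('b'): no match needed
  Position 5 ('c'): matches sub[0] = 'c'
Only matched 1/4 characters => not a subsequence

0


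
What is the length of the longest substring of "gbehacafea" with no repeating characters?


Input: "gbehacafea"
Sliding window (track last position of each char):
  Position 0 ('g'): window [0,0] length 1 -- new best
  Position 1 ('b'): window [0,1] length 2 -- new best
  Position 2 ('e'): window [0,2] length 3 -- new best
  Position 3 ('h'): window [0,3] length 4 -- new best
  Position 4 ('a'): window [0,4] length 5 -- new best
  Position 5 ('c'): window [0,5] length 6 -- new best
  Position 6 ('a'): repeat (last at 4), move window start to 5
  Position 6 ('a'): window [5,6] length 2
  Position 7 ('f'): window [5,7] length 3
  Position 8 ('e'): window [5,8] length 4
  Position 9 ('a'): repeat (last at 6), move window start to 7
  Position 9 ('a'): window [7,9] length 3
Longest substring with no repeats: "gbehac" with length 6

6


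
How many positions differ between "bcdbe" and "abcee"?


Comparing "bcdbe" and "abcee" position by position:
  Position 0: 'b' vs 'a' => DIFFER
  Position 1: 'c' vs 'b' => DIFFER
  Position 2: 'd' vs 'c' => DIFFER
  Position 3: 'b' vs 'e' => DIFFER
  Position 4: 'e' vs 'e' => same
Positions that differ: 4

4


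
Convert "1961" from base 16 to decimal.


Input: "1961" in base 16
Positional expansion:
  Digit '1' (value 1) x 16^3 = 4096
  Digit '9' (value 9) x 16^2 = 2304
  Digit '6' (value 6) x 16^1 = 96
  Digit '1' (value 1) x 16^0 = 1
Sum = 6497

6497


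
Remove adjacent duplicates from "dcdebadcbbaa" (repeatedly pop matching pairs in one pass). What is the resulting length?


Input: dcdebadcbbaa
Stack-based adjacent duplicate removal:
  Read 'd': push. Stack: d
  Read 'c': push. Stack: dc
  Read 'd': push. Stack: dcd
  Read 'e': push. Stack: dcde
  Read 'b': push. Stack: dcdeb
  Read 'a': push. Stack: dcdeba
  Read 'd': push. Stack: dcdebad
  Read 'c': push. Stack: dcdebadc
  Read 'b': push. Stack: dcdebadcb
  Read 'b': matches stack top 'b' => pop. Stack: dcdebadc
  Read 'a': push. Stack: dcdebadca
  Read 'a': matches stack top 'a' => pop. Stack: dcdebadc
Final stack: "dcdebadc" (length 8)

8


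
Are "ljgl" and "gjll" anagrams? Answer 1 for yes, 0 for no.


Strings: "ljgl", "gjll"
Sorted first:  gjll
Sorted second: gjll
Sorted forms match => anagrams

1


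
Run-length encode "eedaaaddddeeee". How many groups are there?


Input: eedaaaddddeeee
Scanning for consecutive runs:
  Group 1: 'e' x 2 (positions 0-1)
  Group 2: 'd' x 1 (positions 2-2)
  Group 3: 'a' x 3 (positions 3-5)
  Group 4: 'd' x 4 (positions 6-9)
  Group 5: 'e' x 4 (positions 10-13)
Total groups: 5

5


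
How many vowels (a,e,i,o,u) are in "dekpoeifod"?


Input: dekpoeifod
Checking each character:
  'd' at position 0: consonant
  'e' at position 1: vowel (running total: 1)
  'k' at position 2: consonant
  'p' at position 3: consonant
  'o' at position 4: vowel (running total: 2)
  'e' at position 5: vowel (running total: 3)
  'i' at position 6: vowel (running total: 4)
  'f' at position 7: consonant
  'o' at position 8: vowel (running total: 5)
  'd' at position 9: consonant
Total vowels: 5

5


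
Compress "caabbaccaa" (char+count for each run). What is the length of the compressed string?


Input: caabbaccaa
Runs:
  'c' x 1 => "c1"
  'a' x 2 => "a2"
  'b' x 2 => "b2"
  'a' x 1 => "a1"
  'c' x 2 => "c2"
  'a' x 2 => "a2"
Compressed: "c1a2b2a1c2a2"
Compressed length: 12

12


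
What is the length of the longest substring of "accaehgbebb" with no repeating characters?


Input: "accaehgbebb"
Sliding window (track last position of each char):
  Position 0 ('a'): window [0,0] length 1 -- new best
  Position 1 ('c'): window [0,1] length 2 -- new best
  Position 2 ('c'): repeat (last at 1), move window start to 2
  Position 2 ('c'): window [2,2] length 1
  Position 3 ('a'): window [2,3] length 2
  Position 4 ('e'): window [2,4] length 3 -- new best
  Position 5 ('h'): window [2,5] length 4 -- new best
  Position 6 ('g'): window [2,6] length 5 -- new best
  Position 7 ('b'): window [2,7] length 6 -- new best
  Position 8 ('e'): repeat (last at 4), move window start to 5
  Position 8 ('e'): window [5,8] length 4
  Position 9 ('b'): repeat (last at 7), move window start to 8
  Position 9 ('b'): window [8,9] length 2
  Position 10 ('b'): repeat (last at 9), move window start to 10
  Position 10 ('b'): window [10,10] length 1
Longest substring with no repeats: "caehgb" with length 6

6


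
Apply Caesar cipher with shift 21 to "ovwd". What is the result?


Caesar cipher: shift "ovwd" by 21
  'o' (pos 14) + 21 = pos 9 = 'j'
  'v' (pos 21) + 21 = pos 16 = 'q'
  'w' (pos 22) + 21 = pos 17 = 'r'
  'd' (pos 3) + 21 = pos 24 = 'y'
Result: jqry

jqry


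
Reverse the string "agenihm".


Input: agenihm
Reading characters right to left:
  Position 6: 'm'
  Position 5: 'h'
  Position 4: 'i'
  Position 3: 'n'
  Position 2: 'e'
  Position 1: 'g'
  Position 0: 'a'
Reversed: mhinega

mhinega


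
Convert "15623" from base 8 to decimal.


Input: "15623" in base 8
Positional expansion:
  Digit '1' (value 1) x 8^4 = 4096
  Digit '5' (value 5) x 8^3 = 2560
  Digit '6' (value 6) x 8^2 = 384
  Digit '2' (value 2) x 8^1 = 16
  Digit '3' (value 3) x 8^0 = 3
Sum = 7059

7059


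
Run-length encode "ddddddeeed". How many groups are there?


Input: ddddddeeed
Scanning for consecutive runs:
  Group 1: 'd' x 6 (positions 0-5)
  Group 2: 'e' x 3 (positions 6-8)
  Group 3: 'd' x 1 (positions 9-9)
Total groups: 3

3


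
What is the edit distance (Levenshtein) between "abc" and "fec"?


Computing edit distance: "abc" -> "fec"
DP table:
           f    e    c
      0    1    2    3
  a   1    1    2    3
  b   2    2    2    3
  c   3    3    3    2
Edit distance = dp[3][3] = 2

2


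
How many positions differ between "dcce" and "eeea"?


Comparing "dcce" and "eeea" position by position:
  Position 0: 'd' vs 'e' => DIFFER
  Position 1: 'c' vs 'e' => DIFFER
  Position 2: 'c' vs 'e' => DIFFER
  Position 3: 'e' vs 'a' => DIFFER
Positions that differ: 4

4


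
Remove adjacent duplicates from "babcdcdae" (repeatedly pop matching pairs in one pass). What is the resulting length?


Input: babcdcdae
Stack-based adjacent duplicate removal:
  Read 'b': push. Stack: b
  Read 'a': push. Stack: ba
  Read 'b': push. Stack: bab
  Read 'c': push. Stack: babc
  Read 'd': push. Stack: babcd
  Read 'c': push. Stack: babcdc
  Read 'd': push. Stack: babcdcd
  Read 'a': push. Stack: babcdcda
  Read 'e': push. Stack: babcdcdae
Final stack: "babcdcdae" (length 9)

9


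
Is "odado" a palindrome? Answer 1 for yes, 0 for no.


Input: odado
Reversed: odado
  Compare pos 0 ('o') with pos 4 ('o'): match
  Compare pos 1 ('d') with pos 3 ('d'): match
Result: palindrome

1


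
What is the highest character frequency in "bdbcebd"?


Input: bdbcebd
Character counts:
  'b': 3
  'c': 1
  'd': 2
  'e': 1
Maximum frequency: 3

3


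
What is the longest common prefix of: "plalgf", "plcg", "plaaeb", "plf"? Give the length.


Words: plalgf, plcg, plaaeb, plf
  Position 0: all 'p' => match
  Position 1: all 'l' => match
  Position 2: ('a', 'c', 'a', 'f') => mismatch, stop
LCP = "pl" (length 2)

2


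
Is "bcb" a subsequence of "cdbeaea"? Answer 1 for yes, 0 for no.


Check if "bcb" is a subsequence of "cdbeaea"
Greedy scan:
  Position 0 ('c'): no match needed
  Position 1 ('d'): no match needed
  Position 2 ('b'): matches sub[0] = 'b'
  Position 3 ('e'): no match needed
  Position 4 ('a'): no match needed
  Position 5 ('e'): no match needed
  Position 6 ('a'): no match needed
Only matched 1/3 characters => not a subsequence

0


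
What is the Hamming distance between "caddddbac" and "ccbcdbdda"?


Comparing "caddddbac" and "ccbcdbdda" position by position:
  Position 0: 'c' vs 'c' => same
  Position 1: 'a' vs 'c' => differ
  Position 2: 'd' vs 'b' => differ
  Position 3: 'd' vs 'c' => differ
  Position 4: 'd' vs 'd' => same
  Position 5: 'd' vs 'b' => differ
  Position 6: 'b' vs 'd' => differ
  Position 7: 'a' vs 'd' => differ
  Position 8: 'c' vs 'a' => differ
Total differences (Hamming distance): 7

7


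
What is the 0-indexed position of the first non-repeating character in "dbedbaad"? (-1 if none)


Input: dbedbaad
Character frequencies:
  'a': 2
  'b': 2
  'd': 3
  'e': 1
Scanning left to right for freq == 1:
  Position 0 ('d'): freq=3, skip
  Position 1 ('b'): freq=2, skip
  Position 2 ('e'): unique! => answer = 2

2


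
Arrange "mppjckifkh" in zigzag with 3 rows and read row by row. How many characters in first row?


Zigzag "mppjckifkh" into 3 rows:
Placing characters:
  'm' => row 0
  'p' => row 1
  'p' => row 2
  'j' => row 1
  'c' => row 0
  'k' => row 1
  'i' => row 2
  'f' => row 1
  'k' => row 0
  'h' => row 1
Rows:
  Row 0: "mck"
  Row 1: "pjkfh"
  Row 2: "pi"
First row length: 3

3


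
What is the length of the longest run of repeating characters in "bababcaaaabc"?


Input: "bababcaaaabc"
Scanning for longest run:
  Position 1 ('a'): new char, reset run to 1
  Position 2 ('b'): new char, reset run to 1
  Position 3 ('a'): new char, reset run to 1
  Position 4 ('b'): new char, reset run to 1
  Position 5 ('c'): new char, reset run to 1
  Position 6 ('a'): new char, reset run to 1
  Position 7 ('a'): continues run of 'a', length=2
  Position 8 ('a'): continues run of 'a', length=3
  Position 9 ('a'): continues run of 'a', length=4
  Position 10 ('b'): new char, reset run to 1
  Position 11 ('c'): new char, reset run to 1
Longest run: 'a' with length 4

4


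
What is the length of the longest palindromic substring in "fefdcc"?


Input: "fefdcc"
Checking substrings for palindromes:
  [0:3] "fef" (len 3) => palindrome
  [4:6] "cc" (len 2) => palindrome
Longest palindromic substring: "fef" with length 3

3


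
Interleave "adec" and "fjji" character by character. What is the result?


Interleaving "adec" and "fjji":
  Position 0: 'a' from first, 'f' from second => "af"
  Position 1: 'd' from first, 'j' from second => "dj"
  Position 2: 'e' from first, 'j' from second => "ej"
  Position 3: 'c' from first, 'i' from second => "ci"
Result: afdjejci

afdjejci


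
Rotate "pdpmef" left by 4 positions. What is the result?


Input: "pdpmef", rotate left by 4
First 4 characters: "pdpm"
Remaining characters: "ef"
Concatenate remaining + first: "ef" + "pdpm" = "efpdpm"

efpdpm


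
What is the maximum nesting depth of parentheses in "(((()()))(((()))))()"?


Input: "(((()()))(((()))))()"
Tracking depth:
  Position 0 '(': depth becomes 1
  Position 1 '(': depth becomes 2
  Position 2 '(': depth becomes 3
  Position 3 '(': depth becomes 4
  Position 4 ')': depth becomes 3
  Position 5 '(': depth becomes 4
  Position 6 ')': depth becomes 3
  Position 7 ')': depth becomes 2
  Position 8 ')': depth becomes 1
  Position 9 '(': depth becomes 2
  Position 10 '(': depth becomes 3
  Position 11 '(': depth becomes 4
  Position 12 '(': depth becomes 5
  Position 13 ')': depth becomes 4
  Position 14 ')': depth becomes 3
  Position 15 ')': depth becomes 2
  Position 16 ')': depth becomes 1
  Position 17 ')': depth becomes 0
  Position 18 '(': depth becomes 1
  Position 19 ')': depth becomes 0
Maximum depth reached: 5

5


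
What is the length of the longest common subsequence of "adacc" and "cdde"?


LCS of "adacc" and "cdde"
DP table:
           c    d    d    e
      0    0    0    0    0
  a   0    0    0    0    0
  d   0    0    1    1    1
  a   0    0    1    1    1
  c   0    1    1    1    1
  c   0    1    1    1    1
LCS length = dp[5][4] = 1

1
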